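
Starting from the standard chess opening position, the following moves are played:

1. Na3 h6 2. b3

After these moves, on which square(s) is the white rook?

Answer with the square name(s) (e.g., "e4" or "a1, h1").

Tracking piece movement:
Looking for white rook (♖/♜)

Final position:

  a b c d e f g h
  ─────────────────
8│♜ ♞ ♝ ♛ ♚ ♝ ♞ ♜│8
7│♟ ♟ ♟ ♟ ♟ ♟ ♟ ·│7
6│· · · · · · · ♟│6
5│· · · · · · · ·│5
4│· · · · · · · ·│4
3│♘ ♙ · · · · · ·│3
2│♙ · ♙ ♙ ♙ ♙ ♙ ♙│2
1│♖ · ♗ ♕ ♔ ♗ ♘ ♖│1
  ─────────────────
  a b c d e f g h


a1, h1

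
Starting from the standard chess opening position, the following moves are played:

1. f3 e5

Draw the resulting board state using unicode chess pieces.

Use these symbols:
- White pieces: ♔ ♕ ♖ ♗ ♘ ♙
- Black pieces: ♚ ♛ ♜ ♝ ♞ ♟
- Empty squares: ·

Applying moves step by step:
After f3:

♜ ♞ ♝ ♛ ♚ ♝ ♞ ♜
♟ ♟ ♟ ♟ ♟ ♟ ♟ ♟
· · · · · · · ·
· · · · · · · ·
· · · · · · · ·
· · · · · ♙ · ·
♙ ♙ ♙ ♙ ♙ · ♙ ♙
♖ ♘ ♗ ♕ ♔ ♗ ♘ ♖


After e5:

♜ ♞ ♝ ♛ ♚ ♝ ♞ ♜
♟ ♟ ♟ ♟ · ♟ ♟ ♟
· · · · · · · ·
· · · · ♟ · · ·
· · · · · · · ·
· · · · · ♙ · ·
♙ ♙ ♙ ♙ ♙ · ♙ ♙
♖ ♘ ♗ ♕ ♔ ♗ ♘ ♖



  a b c d e f g h
  ─────────────────
8│♜ ♞ ♝ ♛ ♚ ♝ ♞ ♜│8
7│♟ ♟ ♟ ♟ · ♟ ♟ ♟│7
6│· · · · · · · ·│6
5│· · · · ♟ · · ·│5
4│· · · · · · · ·│4
3│· · · · · ♙ · ·│3
2│♙ ♙ ♙ ♙ ♙ · ♙ ♙│2
1│♖ ♘ ♗ ♕ ♔ ♗ ♘ ♖│1
  ─────────────────
  a b c d e f g h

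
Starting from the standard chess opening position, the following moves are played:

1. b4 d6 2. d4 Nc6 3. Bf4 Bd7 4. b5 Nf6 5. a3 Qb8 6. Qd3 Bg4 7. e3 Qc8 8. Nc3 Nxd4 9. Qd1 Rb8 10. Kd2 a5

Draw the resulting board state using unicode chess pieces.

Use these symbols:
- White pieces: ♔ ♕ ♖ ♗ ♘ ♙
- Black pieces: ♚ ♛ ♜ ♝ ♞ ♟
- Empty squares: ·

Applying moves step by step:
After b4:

♜ ♞ ♝ ♛ ♚ ♝ ♞ ♜
♟ ♟ ♟ ♟ ♟ ♟ ♟ ♟
· · · · · · · ·
· · · · · · · ·
· ♙ · · · · · ·
· · · · · · · ·
♙ · ♙ ♙ ♙ ♙ ♙ ♙
♖ ♘ ♗ ♕ ♔ ♗ ♘ ♖


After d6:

♜ ♞ ♝ ♛ ♚ ♝ ♞ ♜
♟ ♟ ♟ · ♟ ♟ ♟ ♟
· · · ♟ · · · ·
· · · · · · · ·
· ♙ · · · · · ·
· · · · · · · ·
♙ · ♙ ♙ ♙ ♙ ♙ ♙
♖ ♘ ♗ ♕ ♔ ♗ ♘ ♖


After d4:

♜ ♞ ♝ ♛ ♚ ♝ ♞ ♜
♟ ♟ ♟ · ♟ ♟ ♟ ♟
· · · ♟ · · · ·
· · · · · · · ·
· ♙ · ♙ · · · ·
· · · · · · · ·
♙ · ♙ · ♙ ♙ ♙ ♙
♖ ♘ ♗ ♕ ♔ ♗ ♘ ♖


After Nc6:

♜ · ♝ ♛ ♚ ♝ ♞ ♜
♟ ♟ ♟ · ♟ ♟ ♟ ♟
· · ♞ ♟ · · · ·
· · · · · · · ·
· ♙ · ♙ · · · ·
· · · · · · · ·
♙ · ♙ · ♙ ♙ ♙ ♙
♖ ♘ ♗ ♕ ♔ ♗ ♘ ♖


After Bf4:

♜ · ♝ ♛ ♚ ♝ ♞ ♜
♟ ♟ ♟ · ♟ ♟ ♟ ♟
· · ♞ ♟ · · · ·
· · · · · · · ·
· ♙ · ♙ · ♗ · ·
· · · · · · · ·
♙ · ♙ · ♙ ♙ ♙ ♙
♖ ♘ · ♕ ♔ ♗ ♘ ♖


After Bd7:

♜ · · ♛ ♚ ♝ ♞ ♜
♟ ♟ ♟ ♝ ♟ ♟ ♟ ♟
· · ♞ ♟ · · · ·
· · · · · · · ·
· ♙ · ♙ · ♗ · ·
· · · · · · · ·
♙ · ♙ · ♙ ♙ ♙ ♙
♖ ♘ · ♕ ♔ ♗ ♘ ♖


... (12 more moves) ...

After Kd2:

· ♜ ♛ · ♚ ♝ · ♜
♟ ♟ ♟ · ♟ ♟ ♟ ♟
· · · ♟ · ♞ · ·
· ♙ · · · · · ·
· · · ♞ · ♗ ♝ ·
♙ · ♘ · ♙ · · ·
· · ♙ ♔ · ♙ ♙ ♙
♖ · · ♕ · ♗ ♘ ♖


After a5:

· ♜ ♛ · ♚ ♝ · ♜
· ♟ ♟ · ♟ ♟ ♟ ♟
· · · ♟ · ♞ · ·
♟ ♙ · · · · · ·
· · · ♞ · ♗ ♝ ·
♙ · ♘ · ♙ · · ·
· · ♙ ♔ · ♙ ♙ ♙
♖ · · ♕ · ♗ ♘ ♖



  a b c d e f g h
  ─────────────────
8│· ♜ ♛ · ♚ ♝ · ♜│8
7│· ♟ ♟ · ♟ ♟ ♟ ♟│7
6│· · · ♟ · ♞ · ·│6
5│♟ ♙ · · · · · ·│5
4│· · · ♞ · ♗ ♝ ·│4
3│♙ · ♘ · ♙ · · ·│3
2│· · ♙ ♔ · ♙ ♙ ♙│2
1│♖ · · ♕ · ♗ ♘ ♖│1
  ─────────────────
  a b c d e f g h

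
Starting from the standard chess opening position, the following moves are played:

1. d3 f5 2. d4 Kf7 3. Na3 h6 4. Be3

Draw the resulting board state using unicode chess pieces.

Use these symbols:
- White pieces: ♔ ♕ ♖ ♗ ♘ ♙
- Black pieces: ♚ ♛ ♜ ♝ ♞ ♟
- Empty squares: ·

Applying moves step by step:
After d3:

♜ ♞ ♝ ♛ ♚ ♝ ♞ ♜
♟ ♟ ♟ ♟ ♟ ♟ ♟ ♟
· · · · · · · ·
· · · · · · · ·
· · · · · · · ·
· · · ♙ · · · ·
♙ ♙ ♙ · ♙ ♙ ♙ ♙
♖ ♘ ♗ ♕ ♔ ♗ ♘ ♖


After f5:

♜ ♞ ♝ ♛ ♚ ♝ ♞ ♜
♟ ♟ ♟ ♟ ♟ · ♟ ♟
· · · · · · · ·
· · · · · ♟ · ·
· · · · · · · ·
· · · ♙ · · · ·
♙ ♙ ♙ · ♙ ♙ ♙ ♙
♖ ♘ ♗ ♕ ♔ ♗ ♘ ♖


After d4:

♜ ♞ ♝ ♛ ♚ ♝ ♞ ♜
♟ ♟ ♟ ♟ ♟ · ♟ ♟
· · · · · · · ·
· · · · · ♟ · ·
· · · ♙ · · · ·
· · · · · · · ·
♙ ♙ ♙ · ♙ ♙ ♙ ♙
♖ ♘ ♗ ♕ ♔ ♗ ♘ ♖


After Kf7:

♜ ♞ ♝ ♛ · ♝ ♞ ♜
♟ ♟ ♟ ♟ ♟ ♚ ♟ ♟
· · · · · · · ·
· · · · · ♟ · ·
· · · ♙ · · · ·
· · · · · · · ·
♙ ♙ ♙ · ♙ ♙ ♙ ♙
♖ ♘ ♗ ♕ ♔ ♗ ♘ ♖


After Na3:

♜ ♞ ♝ ♛ · ♝ ♞ ♜
♟ ♟ ♟ ♟ ♟ ♚ ♟ ♟
· · · · · · · ·
· · · · · ♟ · ·
· · · ♙ · · · ·
♘ · · · · · · ·
♙ ♙ ♙ · ♙ ♙ ♙ ♙
♖ · ♗ ♕ ♔ ♗ ♘ ♖


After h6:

♜ ♞ ♝ ♛ · ♝ ♞ ♜
♟ ♟ ♟ ♟ ♟ ♚ ♟ ·
· · · · · · · ♟
· · · · · ♟ · ·
· · · ♙ · · · ·
♘ · · · · · · ·
♙ ♙ ♙ · ♙ ♙ ♙ ♙
♖ · ♗ ♕ ♔ ♗ ♘ ♖


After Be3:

♜ ♞ ♝ ♛ · ♝ ♞ ♜
♟ ♟ ♟ ♟ ♟ ♚ ♟ ·
· · · · · · · ♟
· · · · · ♟ · ·
· · · ♙ · · · ·
♘ · · · ♗ · · ·
♙ ♙ ♙ · ♙ ♙ ♙ ♙
♖ · · ♕ ♔ ♗ ♘ ♖



  a b c d e f g h
  ─────────────────
8│♜ ♞ ♝ ♛ · ♝ ♞ ♜│8
7│♟ ♟ ♟ ♟ ♟ ♚ ♟ ·│7
6│· · · · · · · ♟│6
5│· · · · · ♟ · ·│5
4│· · · ♙ · · · ·│4
3│♘ · · · ♗ · · ·│3
2│♙ ♙ ♙ · ♙ ♙ ♙ ♙│2
1│♖ · · ♕ ♔ ♗ ♘ ♖│1
  ─────────────────
  a b c d e f g h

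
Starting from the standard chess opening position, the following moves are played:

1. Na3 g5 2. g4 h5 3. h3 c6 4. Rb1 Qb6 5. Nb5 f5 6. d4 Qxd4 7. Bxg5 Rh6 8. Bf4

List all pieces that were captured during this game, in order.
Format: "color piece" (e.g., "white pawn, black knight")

Tracking captures:
  Qxd4: captured white pawn
  Bxg5: captured black pawn

white pawn, black pawn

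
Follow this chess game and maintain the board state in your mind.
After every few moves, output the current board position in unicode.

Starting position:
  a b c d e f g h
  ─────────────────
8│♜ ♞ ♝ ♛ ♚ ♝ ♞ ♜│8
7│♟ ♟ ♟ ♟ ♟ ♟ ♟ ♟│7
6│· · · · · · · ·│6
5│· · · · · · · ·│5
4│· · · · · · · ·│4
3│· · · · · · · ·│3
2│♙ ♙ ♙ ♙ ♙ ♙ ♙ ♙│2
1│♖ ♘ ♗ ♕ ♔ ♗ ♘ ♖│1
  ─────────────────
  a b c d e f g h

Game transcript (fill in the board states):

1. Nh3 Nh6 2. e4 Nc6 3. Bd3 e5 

  a b c d e f g h
  ─────────────────
8│♜ · ♝ ♛ ♚ ♝ · ♜│8
7│♟ ♟ ♟ ♟ · ♟ ♟ ♟│7
6│· · ♞ · · · · ♞│6
5│· · · · ♟ · · ·│5
4│· · · · ♙ · · ·│4
3│· · · ♗ · · · ♘│3
2│♙ ♙ ♙ ♙ · ♙ ♙ ♙│2
1│♖ ♘ ♗ ♕ ♔ · · ♖│1
  ─────────────────
  a b c d e f g h

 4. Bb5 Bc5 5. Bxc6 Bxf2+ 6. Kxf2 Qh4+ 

  a b c d e f g h
  ─────────────────
8│♜ · ♝ · ♚ · · ♜│8
7│♟ ♟ ♟ ♟ · ♟ ♟ ♟│7
6│· · ♗ · · · · ♞│6
5│· · · · ♟ · · ·│5
4│· · · · ♙ · · ♛│4
3│· · · · · · · ♘│3
2│♙ ♙ ♙ ♙ · ♔ ♙ ♙│2
1│♖ ♘ ♗ ♕ · · · ♖│1
  ─────────────────
  a b c d e f g h

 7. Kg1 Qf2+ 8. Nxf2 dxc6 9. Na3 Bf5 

  a b c d e f g h
  ─────────────────
8│♜ · · · ♚ · · ♜│8
7│♟ ♟ ♟ · · ♟ ♟ ♟│7
6│· · ♟ · · · · ♞│6
5│· · · · ♟ ♝ · ·│5
4│· · · · ♙ · · ·│4
3│♘ · · · · · · ·│3
2│♙ ♙ ♙ ♙ · ♘ ♙ ♙│2
1│♖ · ♗ ♕ · · ♔ ♖│1
  ─────────────────
  a b c d e f g h

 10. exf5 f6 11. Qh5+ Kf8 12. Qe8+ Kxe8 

  a b c d e f g h
  ─────────────────
8│♜ · · · ♚ · · ♜│8
7│♟ ♟ ♟ · · · ♟ ♟│7
6│· · ♟ · · ♟ · ♞│6
5│· · · · ♟ ♙ · ·│5
4│· · · · · · · ·│4
3│♘ · · · · · · ·│3
2│♙ ♙ ♙ ♙ · ♘ ♙ ♙│2
1│♖ · ♗ · · · ♔ ♖│1
  ─────────────────
  a b c d e f g h

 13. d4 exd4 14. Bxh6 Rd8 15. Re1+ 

  a b c d e f g h
  ─────────────────
8│· · · ♜ ♚ · · ♜│8
7│♟ ♟ ♟ · · · ♟ ♟│7
6│· · ♟ · · ♟ · ♗│6
5│· · · · · ♙ · ·│5
4│· · · ♟ · · · ·│4
3│♘ · · · · · · ·│3
2│♙ ♙ ♙ · · ♘ ♙ ♙│2
1│· · · · ♖ · ♔ ♖│1
  ─────────────────
  a b c d e f g h


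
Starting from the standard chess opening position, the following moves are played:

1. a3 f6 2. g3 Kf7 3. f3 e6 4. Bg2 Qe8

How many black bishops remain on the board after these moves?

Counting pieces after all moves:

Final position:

  a b c d e f g h
  ─────────────────
8│♜ ♞ ♝ · ♛ ♝ ♞ ♜│8
7│♟ ♟ ♟ ♟ · ♚ ♟ ♟│7
6│· · · · ♟ ♟ · ·│6
5│· · · · · · · ·│5
4│· · · · · · · ·│4
3│♙ · · · · ♙ ♙ ·│3
2│· ♙ ♙ ♙ ♙ · ♗ ♙│2
1│♖ ♘ ♗ ♕ ♔ · ♘ ♖│1
  ─────────────────
  a b c d e f g h


2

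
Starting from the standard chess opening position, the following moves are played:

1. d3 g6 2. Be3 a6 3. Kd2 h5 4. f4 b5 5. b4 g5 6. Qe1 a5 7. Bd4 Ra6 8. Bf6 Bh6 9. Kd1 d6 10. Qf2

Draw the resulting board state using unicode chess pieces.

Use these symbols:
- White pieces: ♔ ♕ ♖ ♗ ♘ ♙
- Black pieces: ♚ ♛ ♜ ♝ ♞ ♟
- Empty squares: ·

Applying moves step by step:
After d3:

♜ ♞ ♝ ♛ ♚ ♝ ♞ ♜
♟ ♟ ♟ ♟ ♟ ♟ ♟ ♟
· · · · · · · ·
· · · · · · · ·
· · · · · · · ·
· · · ♙ · · · ·
♙ ♙ ♙ · ♙ ♙ ♙ ♙
♖ ♘ ♗ ♕ ♔ ♗ ♘ ♖


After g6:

♜ ♞ ♝ ♛ ♚ ♝ ♞ ♜
♟ ♟ ♟ ♟ ♟ ♟ · ♟
· · · · · · ♟ ·
· · · · · · · ·
· · · · · · · ·
· · · ♙ · · · ·
♙ ♙ ♙ · ♙ ♙ ♙ ♙
♖ ♘ ♗ ♕ ♔ ♗ ♘ ♖


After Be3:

♜ ♞ ♝ ♛ ♚ ♝ ♞ ♜
♟ ♟ ♟ ♟ ♟ ♟ · ♟
· · · · · · ♟ ·
· · · · · · · ·
· · · · · · · ·
· · · ♙ ♗ · · ·
♙ ♙ ♙ · ♙ ♙ ♙ ♙
♖ ♘ · ♕ ♔ ♗ ♘ ♖


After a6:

♜ ♞ ♝ ♛ ♚ ♝ ♞ ♜
· ♟ ♟ ♟ ♟ ♟ · ♟
♟ · · · · · ♟ ·
· · · · · · · ·
· · · · · · · ·
· · · ♙ ♗ · · ·
♙ ♙ ♙ · ♙ ♙ ♙ ♙
♖ ♘ · ♕ ♔ ♗ ♘ ♖


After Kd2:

♜ ♞ ♝ ♛ ♚ ♝ ♞ ♜
· ♟ ♟ ♟ ♟ ♟ · ♟
♟ · · · · · ♟ ·
· · · · · · · ·
· · · · · · · ·
· · · ♙ ♗ · · ·
♙ ♙ ♙ ♔ ♙ ♙ ♙ ♙
♖ ♘ · ♕ · ♗ ♘ ♖


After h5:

♜ ♞ ♝ ♛ ♚ ♝ ♞ ♜
· ♟ ♟ ♟ ♟ ♟ · ·
♟ · · · · · ♟ ·
· · · · · · · ♟
· · · · · · · ·
· · · ♙ ♗ · · ·
♙ ♙ ♙ ♔ ♙ ♙ ♙ ♙
♖ ♘ · ♕ · ♗ ♘ ♖


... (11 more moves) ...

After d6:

· ♞ ♝ ♛ ♚ · ♞ ♜
· · ♟ · ♟ ♟ · ·
♜ · · ♟ · ♗ · ♝
♟ ♟ · · · · ♟ ♟
· ♙ · · · ♙ · ·
· · · ♙ · · · ·
♙ · ♙ · ♙ · ♙ ♙
♖ ♘ · ♔ ♕ ♗ ♘ ♖


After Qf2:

· ♞ ♝ ♛ ♚ · ♞ ♜
· · ♟ · ♟ ♟ · ·
♜ · · ♟ · ♗ · ♝
♟ ♟ · · · · ♟ ♟
· ♙ · · · ♙ · ·
· · · ♙ · · · ·
♙ · ♙ · ♙ ♕ ♙ ♙
♖ ♘ · ♔ · ♗ ♘ ♖



  a b c d e f g h
  ─────────────────
8│· ♞ ♝ ♛ ♚ · ♞ ♜│8
7│· · ♟ · ♟ ♟ · ·│7
6│♜ · · ♟ · ♗ · ♝│6
5│♟ ♟ · · · · ♟ ♟│5
4│· ♙ · · · ♙ · ·│4
3│· · · ♙ · · · ·│3
2│♙ · ♙ · ♙ ♕ ♙ ♙│2
1│♖ ♘ · ♔ · ♗ ♘ ♖│1
  ─────────────────
  a b c d e f g h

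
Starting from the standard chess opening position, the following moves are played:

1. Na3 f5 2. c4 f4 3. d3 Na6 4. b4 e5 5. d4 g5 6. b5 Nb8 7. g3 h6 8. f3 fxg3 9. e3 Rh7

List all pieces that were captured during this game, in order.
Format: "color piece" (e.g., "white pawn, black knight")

Tracking captures:
  fxg3: captured white pawn

white pawn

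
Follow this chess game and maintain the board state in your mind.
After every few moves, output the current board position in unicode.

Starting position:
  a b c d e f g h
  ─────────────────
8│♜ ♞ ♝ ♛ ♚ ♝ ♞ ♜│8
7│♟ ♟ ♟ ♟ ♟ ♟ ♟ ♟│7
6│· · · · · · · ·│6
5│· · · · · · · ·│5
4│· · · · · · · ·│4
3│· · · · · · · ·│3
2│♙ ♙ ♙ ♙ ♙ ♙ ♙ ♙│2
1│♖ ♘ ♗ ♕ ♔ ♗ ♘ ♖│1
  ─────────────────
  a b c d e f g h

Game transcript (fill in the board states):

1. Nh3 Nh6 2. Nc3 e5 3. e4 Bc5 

  a b c d e f g h
  ─────────────────
8│♜ ♞ ♝ ♛ ♚ · · ♜│8
7│♟ ♟ ♟ ♟ · ♟ ♟ ♟│7
6│· · · · · · · ♞│6
5│· · ♝ · ♟ · · ·│5
4│· · · · ♙ · · ·│4
3│· · ♘ · · · · ♘│3
2│♙ ♙ ♙ ♙ · ♙ ♙ ♙│2
1│♖ · ♗ ♕ ♔ ♗ · ♖│1
  ─────────────────
  a b c d e f g h

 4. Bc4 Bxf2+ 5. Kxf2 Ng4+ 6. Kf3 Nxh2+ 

  a b c d e f g h
  ─────────────────
8│♜ ♞ ♝ ♛ ♚ · · ♜│8
7│♟ ♟ ♟ ♟ · ♟ ♟ ♟│7
6│· · · · · · · ·│6
5│· · · · ♟ · · ·│5
4│· · ♗ · ♙ · · ·│4
3│· · ♘ · · ♔ · ♘│3
2│♙ ♙ ♙ ♙ · · ♙ ♞│2
1│♖ · ♗ ♕ · · · ♖│1
  ─────────────────
  a b c d e f g h

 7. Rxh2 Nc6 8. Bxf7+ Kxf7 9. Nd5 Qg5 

  a b c d e f g h
  ─────────────────
8│♜ · ♝ · · · · ♜│8
7│♟ ♟ ♟ ♟ · ♚ ♟ ♟│7
6│· · ♞ · · · · ·│6
5│· · · ♘ ♟ · ♛ ·│5
4│· · · · ♙ · · ·│4
3│· · · · · ♔ · ♘│3
2│♙ ♙ ♙ ♙ · · ♙ ♖│2
1│♖ · ♗ ♕ · · · ·│1
  ─────────────────
  a b c d e f g h

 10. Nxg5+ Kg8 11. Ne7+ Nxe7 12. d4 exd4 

  a b c d e f g h
  ─────────────────
8│♜ · ♝ · · · ♚ ♜│8
7│♟ ♟ ♟ ♟ ♞ · ♟ ♟│7
6│· · · · · · · ·│6
5│· · · · · · ♘ ·│5
4│· · · ♟ ♙ · · ·│4
3│· · · · · ♔ · ·│3
2│♙ ♙ ♙ · · · ♙ ♖│2
1│♖ · ♗ ♕ · · · ·│1
  ─────────────────
  a b c d e f g h

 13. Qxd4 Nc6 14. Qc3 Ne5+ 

  a b c d e f g h
  ─────────────────
8│♜ · ♝ · · · ♚ ♜│8
7│♟ ♟ ♟ ♟ · · ♟ ♟│7
6│· · · · · · · ·│6
5│· · · · ♞ · ♘ ·│5
4│· · · · ♙ · · ·│4
3│· · ♕ · · ♔ · ·│3
2│♙ ♙ ♙ · · · ♙ ♖│2
1│♖ · ♗ · · · · ·│1
  ─────────────────
  a b c d e f g h


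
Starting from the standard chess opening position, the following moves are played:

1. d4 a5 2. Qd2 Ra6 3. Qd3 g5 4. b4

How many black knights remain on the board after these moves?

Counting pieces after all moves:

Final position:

  a b c d e f g h
  ─────────────────
8│· ♞ ♝ ♛ ♚ ♝ ♞ ♜│8
7│· ♟ ♟ ♟ ♟ ♟ · ♟│7
6│♜ · · · · · · ·│6
5│♟ · · · · · ♟ ·│5
4│· ♙ · ♙ · · · ·│4
3│· · · ♕ · · · ·│3
2│♙ · ♙ · ♙ ♙ ♙ ♙│2
1│♖ ♘ ♗ · ♔ ♗ ♘ ♖│1
  ─────────────────
  a b c d e f g h


2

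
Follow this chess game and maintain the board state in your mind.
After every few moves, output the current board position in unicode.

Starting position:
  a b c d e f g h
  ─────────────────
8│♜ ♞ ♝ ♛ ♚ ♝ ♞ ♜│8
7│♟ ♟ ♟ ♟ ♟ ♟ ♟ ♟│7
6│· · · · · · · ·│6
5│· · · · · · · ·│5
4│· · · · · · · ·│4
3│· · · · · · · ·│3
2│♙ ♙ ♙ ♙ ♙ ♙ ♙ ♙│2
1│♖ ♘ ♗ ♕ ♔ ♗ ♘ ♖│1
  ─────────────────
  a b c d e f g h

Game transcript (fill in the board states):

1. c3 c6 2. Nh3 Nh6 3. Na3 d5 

  a b c d e f g h
  ─────────────────
8│♜ ♞ ♝ ♛ ♚ ♝ · ♜│8
7│♟ ♟ · · ♟ ♟ ♟ ♟│7
6│· · ♟ · · · · ♞│6
5│· · · ♟ · · · ·│5
4│· · · · · · · ·│4
3│♘ · ♙ · · · · ♘│3
2│♙ ♙ · ♙ ♙ ♙ ♙ ♙│2
1│♖ · ♗ ♕ ♔ ♗ · ♖│1
  ─────────────────
  a b c d e f g h

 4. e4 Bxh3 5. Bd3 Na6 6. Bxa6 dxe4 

  a b c d e f g h
  ─────────────────
8│♜ · · ♛ ♚ ♝ · ♜│8
7│♟ ♟ · · ♟ ♟ ♟ ♟│7
6│♗ · ♟ · · · · ♞│6
5│· · · · · · · ·│5
4│· · · · ♟ · · ·│4
3│♘ · ♙ · · · · ♝│3
2│♙ ♙ · ♙ · ♙ ♙ ♙│2
1│♖ · ♗ ♕ ♔ · · ♖│1
  ─────────────────
  a b c d e f g h

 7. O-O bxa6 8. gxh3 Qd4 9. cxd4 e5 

  a b c d e f g h
  ─────────────────
8│♜ · · · ♚ ♝ · ♜│8
7│♟ · · · · ♟ ♟ ♟│7
6│♟ · ♟ · · · · ♞│6
5│· · · · ♟ · · ·│5
4│· · · ♙ ♟ · · ·│4
3│♘ · · · · · · ♙│3
2│♙ ♙ · ♙ · ♙ · ♙│2
1│♖ · ♗ ♕ · ♖ ♔ ·│1
  ─────────────────
  a b c d e f g h

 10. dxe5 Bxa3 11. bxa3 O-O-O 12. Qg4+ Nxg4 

  a b c d e f g h
  ─────────────────
8│· · ♚ ♜ · · · ♜│8
7│♟ · · · · ♟ ♟ ♟│7
6│♟ · ♟ · · · · ·│6
5│· · · · ♙ · · ·│5
4│· · · · ♟ · ♞ ·│4
3│♙ · · · · · · ♙│3
2│♙ · · ♙ · ♙ · ♙│2
1│♖ · ♗ · · ♖ ♔ ·│1
  ─────────────────
  a b c d e f g h

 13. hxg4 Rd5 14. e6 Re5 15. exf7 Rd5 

  a b c d e f g h
  ─────────────────
8│· · ♚ · · · · ♜│8
7│♟ · · · · ♙ ♟ ♟│7
6│♟ · ♟ · · · · ·│6
5│· · · ♜ · · · ·│5
4│· · · · ♟ · ♙ ·│4
3│♙ · · · · · · ·│3
2│♙ · · ♙ · ♙ · ♙│2
1│♖ · ♗ · · ♖ ♔ ·│1
  ─────────────────
  a b c d e f g h



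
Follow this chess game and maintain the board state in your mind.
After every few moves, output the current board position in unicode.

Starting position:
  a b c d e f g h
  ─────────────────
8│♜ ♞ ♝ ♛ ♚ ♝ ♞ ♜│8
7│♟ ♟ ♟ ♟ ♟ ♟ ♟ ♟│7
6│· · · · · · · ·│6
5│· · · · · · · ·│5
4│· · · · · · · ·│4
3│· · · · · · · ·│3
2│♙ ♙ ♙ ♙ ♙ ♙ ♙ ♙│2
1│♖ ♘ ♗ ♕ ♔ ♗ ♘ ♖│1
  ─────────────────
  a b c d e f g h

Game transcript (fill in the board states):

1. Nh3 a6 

  a b c d e f g h
  ─────────────────
8│♜ ♞ ♝ ♛ ♚ ♝ ♞ ♜│8
7│· ♟ ♟ ♟ ♟ ♟ ♟ ♟│7
6│♟ · · · · · · ·│6
5│· · · · · · · ·│5
4│· · · · · · · ·│4
3│· · · · · · · ♘│3
2│♙ ♙ ♙ ♙ ♙ ♙ ♙ ♙│2
1│♖ ♘ ♗ ♕ ♔ ♗ · ♖│1
  ─────────────────
  a b c d e f g h

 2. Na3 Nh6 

  a b c d e f g h
  ─────────────────
8│♜ ♞ ♝ ♛ ♚ ♝ · ♜│8
7│· ♟ ♟ ♟ ♟ ♟ ♟ ♟│7
6│♟ · · · · · · ♞│6
5│· · · · · · · ·│5
4│· · · · · · · ·│4
3│♘ · · · · · · ♘│3
2│♙ ♙ ♙ ♙ ♙ ♙ ♙ ♙│2
1│♖ · ♗ ♕ ♔ ♗ · ♖│1
  ─────────────────
  a b c d e f g h

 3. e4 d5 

  a b c d e f g h
  ─────────────────
8│♜ ♞ ♝ ♛ ♚ ♝ · ♜│8
7│· ♟ ♟ · ♟ ♟ ♟ ♟│7
6│♟ · · · · · · ♞│6
5│· · · ♟ · · · ·│5
4│· · · · ♙ · · ·│4
3│♘ · · · · · · ♘│3
2│♙ ♙ ♙ ♙ · ♙ ♙ ♙│2
1│♖ · ♗ ♕ ♔ ♗ · ♖│1
  ─────────────────
  a b c d e f g h

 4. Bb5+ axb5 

  a b c d e f g h
  ─────────────────
8│♜ ♞ ♝ ♛ ♚ ♝ · ♜│8
7│· ♟ ♟ · ♟ ♟ ♟ ♟│7
6│· · · · · · · ♞│6
5│· ♟ · ♟ · · · ·│5
4│· · · · ♙ · · ·│4
3│♘ · · · · · · ♘│3
2│♙ ♙ ♙ ♙ · ♙ ♙ ♙│2
1│♖ · ♗ ♕ ♔ · · ♖│1
  ─────────────────
  a b c d e f g h

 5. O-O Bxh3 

  a b c d e f g h
  ─────────────────
8│♜ ♞ · ♛ ♚ ♝ · ♜│8
7│· ♟ ♟ · ♟ ♟ ♟ ♟│7
6│· · · · · · · ♞│6
5│· ♟ · ♟ · · · ·│5
4│· · · · ♙ · · ·│4
3│♘ · · · · · · ♝│3
2│♙ ♙ ♙ ♙ · ♙ ♙ ♙│2
1│♖ · ♗ ♕ · ♖ ♔ ·│1
  ─────────────────
  a b c d e f g h



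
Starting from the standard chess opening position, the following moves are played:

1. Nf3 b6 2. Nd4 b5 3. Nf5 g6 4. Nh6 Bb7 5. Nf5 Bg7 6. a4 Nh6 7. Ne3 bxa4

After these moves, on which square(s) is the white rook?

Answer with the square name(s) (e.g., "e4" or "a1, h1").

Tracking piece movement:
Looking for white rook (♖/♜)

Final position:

  a b c d e f g h
  ─────────────────
8│♜ ♞ · ♛ ♚ · · ♜│8
7│♟ ♝ ♟ ♟ ♟ ♟ ♝ ♟│7
6│· · · · · · ♟ ♞│6
5│· · · · · · · ·│5
4│♟ · · · · · · ·│4
3│· · · · ♘ · · ·│3
2│· ♙ ♙ ♙ ♙ ♙ ♙ ♙│2
1│♖ ♘ ♗ ♕ ♔ ♗ · ♖│1
  ─────────────────
  a b c d e f g h


a1, h1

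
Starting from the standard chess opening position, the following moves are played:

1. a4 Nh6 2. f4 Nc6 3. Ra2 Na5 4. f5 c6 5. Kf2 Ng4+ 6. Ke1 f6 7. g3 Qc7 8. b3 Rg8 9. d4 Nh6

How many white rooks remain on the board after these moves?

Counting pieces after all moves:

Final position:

  a b c d e f g h
  ─────────────────
8│♜ · ♝ · ♚ ♝ ♜ ·│8
7│♟ ♟ ♛ ♟ ♟ · ♟ ♟│7
6│· · ♟ · · ♟ · ♞│6
5│♞ · · · · ♙ · ·│5
4│♙ · · ♙ · · · ·│4
3│· ♙ · · · · ♙ ·│3
2│♖ · ♙ · ♙ · · ♙│2
1│· ♘ ♗ ♕ ♔ ♗ ♘ ♖│1
  ─────────────────
  a b c d e f g h


2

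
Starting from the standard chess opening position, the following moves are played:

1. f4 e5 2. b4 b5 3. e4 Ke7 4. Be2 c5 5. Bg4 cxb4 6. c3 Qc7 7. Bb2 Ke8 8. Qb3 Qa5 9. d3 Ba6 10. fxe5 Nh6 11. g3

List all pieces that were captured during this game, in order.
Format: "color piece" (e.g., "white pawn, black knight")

Tracking captures:
  cxb4: captured white pawn
  fxe5: captured black pawn

white pawn, black pawn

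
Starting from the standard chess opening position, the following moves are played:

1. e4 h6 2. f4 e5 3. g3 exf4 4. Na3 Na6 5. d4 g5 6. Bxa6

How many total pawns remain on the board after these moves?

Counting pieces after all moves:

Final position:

  a b c d e f g h
  ─────────────────
8│♜ · ♝ ♛ ♚ ♝ ♞ ♜│8
7│♟ ♟ ♟ ♟ · ♟ · ·│7
6│♗ · · · · · · ♟│6
5│· · · · · · ♟ ·│5
4│· · · ♙ ♙ ♟ · ·│4
3│♘ · · · · · ♙ ·│3
2│♙ ♙ ♙ · · · · ♙│2
1│♖ · ♗ ♕ ♔ · ♘ ♖│1
  ─────────────────
  a b c d e f g h


15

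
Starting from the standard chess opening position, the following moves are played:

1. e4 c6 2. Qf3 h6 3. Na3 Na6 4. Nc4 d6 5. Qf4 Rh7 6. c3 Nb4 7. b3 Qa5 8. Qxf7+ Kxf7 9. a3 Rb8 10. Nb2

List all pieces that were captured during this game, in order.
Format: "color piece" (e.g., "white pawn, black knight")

Tracking captures:
  Qxf7+: captured black pawn
  Kxf7: captured white queen

black pawn, white queen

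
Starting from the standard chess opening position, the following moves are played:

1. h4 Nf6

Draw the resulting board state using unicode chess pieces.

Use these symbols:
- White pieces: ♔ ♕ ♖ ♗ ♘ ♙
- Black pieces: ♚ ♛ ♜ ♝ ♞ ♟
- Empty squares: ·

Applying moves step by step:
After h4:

♜ ♞ ♝ ♛ ♚ ♝ ♞ ♜
♟ ♟ ♟ ♟ ♟ ♟ ♟ ♟
· · · · · · · ·
· · · · · · · ·
· · · · · · · ♙
· · · · · · · ·
♙ ♙ ♙ ♙ ♙ ♙ ♙ ·
♖ ♘ ♗ ♕ ♔ ♗ ♘ ♖


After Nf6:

♜ ♞ ♝ ♛ ♚ ♝ · ♜
♟ ♟ ♟ ♟ ♟ ♟ ♟ ♟
· · · · · ♞ · ·
· · · · · · · ·
· · · · · · · ♙
· · · · · · · ·
♙ ♙ ♙ ♙ ♙ ♙ ♙ ·
♖ ♘ ♗ ♕ ♔ ♗ ♘ ♖



  a b c d e f g h
  ─────────────────
8│♜ ♞ ♝ ♛ ♚ ♝ · ♜│8
7│♟ ♟ ♟ ♟ ♟ ♟ ♟ ♟│7
6│· · · · · ♞ · ·│6
5│· · · · · · · ·│5
4│· · · · · · · ♙│4
3│· · · · · · · ·│3
2│♙ ♙ ♙ ♙ ♙ ♙ ♙ ·│2
1│♖ ♘ ♗ ♕ ♔ ♗ ♘ ♖│1
  ─────────────────
  a b c d e f g h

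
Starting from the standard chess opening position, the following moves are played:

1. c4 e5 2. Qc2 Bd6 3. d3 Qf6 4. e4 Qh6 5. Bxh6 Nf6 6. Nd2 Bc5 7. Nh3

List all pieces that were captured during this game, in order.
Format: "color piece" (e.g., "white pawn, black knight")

Tracking captures:
  Bxh6: captured black queen

black queen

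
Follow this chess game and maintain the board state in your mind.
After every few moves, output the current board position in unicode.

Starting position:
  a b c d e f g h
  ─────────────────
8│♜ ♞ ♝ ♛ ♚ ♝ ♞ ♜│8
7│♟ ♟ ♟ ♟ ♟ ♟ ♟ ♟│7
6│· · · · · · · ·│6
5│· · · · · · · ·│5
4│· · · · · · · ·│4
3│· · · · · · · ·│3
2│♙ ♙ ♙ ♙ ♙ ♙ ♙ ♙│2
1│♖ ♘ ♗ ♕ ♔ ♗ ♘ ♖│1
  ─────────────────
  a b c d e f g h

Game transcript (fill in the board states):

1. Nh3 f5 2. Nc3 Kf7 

  a b c d e f g h
  ─────────────────
8│♜ ♞ ♝ ♛ · ♝ ♞ ♜│8
7│♟ ♟ ♟ ♟ ♟ ♚ ♟ ♟│7
6│· · · · · · · ·│6
5│· · · · · ♟ · ·│5
4│· · · · · · · ·│4
3│· · ♘ · · · · ♘│3
2│♙ ♙ ♙ ♙ ♙ ♙ ♙ ♙│2
1│♖ · ♗ ♕ ♔ ♗ · ♖│1
  ─────────────────
  a b c d e f g h

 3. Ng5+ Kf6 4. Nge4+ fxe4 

  a b c d e f g h
  ─────────────────
8│♜ ♞ ♝ ♛ · ♝ ♞ ♜│8
7│♟ ♟ ♟ ♟ ♟ · ♟ ♟│7
6│· · · · · ♚ · ·│6
5│· · · · · · · ·│5
4│· · · · ♟ · · ·│4
3│· · ♘ · · · · ·│3
2│♙ ♙ ♙ ♙ ♙ ♙ ♙ ♙│2
1│♖ · ♗ ♕ ♔ ♗ · ♖│1
  ─────────────────
  a b c d e f g h

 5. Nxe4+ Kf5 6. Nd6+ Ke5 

  a b c d e f g h
  ─────────────────
8│♜ ♞ ♝ ♛ · ♝ ♞ ♜│8
7│♟ ♟ ♟ ♟ ♟ · ♟ ♟│7
6│· · · ♘ · · · ·│6
5│· · · · ♚ · · ·│5
4│· · · · · · · ·│4
3│· · · · · · · ·│3
2│♙ ♙ ♙ ♙ ♙ ♙ ♙ ♙│2
1│♖ · ♗ ♕ ♔ ♗ · ♖│1
  ─────────────────
  a b c d e f g h

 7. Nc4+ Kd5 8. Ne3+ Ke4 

  a b c d e f g h
  ─────────────────
8│♜ ♞ ♝ ♛ · ♝ ♞ ♜│8
7│♟ ♟ ♟ ♟ ♟ · ♟ ♟│7
6│· · · · · · · ·│6
5│· · · · · · · ·│5
4│· · · · ♚ · · ·│4
3│· · · · ♘ · · ·│3
2│♙ ♙ ♙ ♙ ♙ ♙ ♙ ♙│2
1│♖ · ♗ ♕ ♔ ♗ · ♖│1
  ─────────────────
  a b c d e f g h

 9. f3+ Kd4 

  a b c d e f g h
  ─────────────────
8│♜ ♞ ♝ ♛ · ♝ ♞ ♜│8
7│♟ ♟ ♟ ♟ ♟ · ♟ ♟│7
6│· · · · · · · ·│6
5│· · · · · · · ·│5
4│· · · ♚ · · · ·│4
3│· · · · ♘ ♙ · ·│3
2│♙ ♙ ♙ ♙ ♙ · ♙ ♙│2
1│♖ · ♗ ♕ ♔ ♗ · ♖│1
  ─────────────────
  a b c d e f g h


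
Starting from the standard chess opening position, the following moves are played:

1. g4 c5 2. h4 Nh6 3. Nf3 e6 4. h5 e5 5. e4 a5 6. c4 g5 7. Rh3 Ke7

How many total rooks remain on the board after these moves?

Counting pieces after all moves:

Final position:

  a b c d e f g h
  ─────────────────
8│♜ ♞ ♝ ♛ · ♝ · ♜│8
7│· ♟ · ♟ ♚ ♟ · ♟│7
6│· · · · · · · ♞│6
5│♟ · ♟ · ♟ · ♟ ♙│5
4│· · ♙ · ♙ · ♙ ·│4
3│· · · · · ♘ · ♖│3
2│♙ ♙ · ♙ · ♙ · ·│2
1│♖ ♘ ♗ ♕ ♔ ♗ · ·│1
  ─────────────────
  a b c d e f g h


4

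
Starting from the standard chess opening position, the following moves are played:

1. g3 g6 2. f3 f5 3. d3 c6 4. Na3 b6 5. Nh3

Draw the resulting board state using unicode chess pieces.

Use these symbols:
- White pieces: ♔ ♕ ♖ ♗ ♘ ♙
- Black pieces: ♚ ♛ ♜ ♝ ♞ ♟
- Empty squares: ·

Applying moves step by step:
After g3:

♜ ♞ ♝ ♛ ♚ ♝ ♞ ♜
♟ ♟ ♟ ♟ ♟ ♟ ♟ ♟
· · · · · · · ·
· · · · · · · ·
· · · · · · · ·
· · · · · · ♙ ·
♙ ♙ ♙ ♙ ♙ ♙ · ♙
♖ ♘ ♗ ♕ ♔ ♗ ♘ ♖


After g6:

♜ ♞ ♝ ♛ ♚ ♝ ♞ ♜
♟ ♟ ♟ ♟ ♟ ♟ · ♟
· · · · · · ♟ ·
· · · · · · · ·
· · · · · · · ·
· · · · · · ♙ ·
♙ ♙ ♙ ♙ ♙ ♙ · ♙
♖ ♘ ♗ ♕ ♔ ♗ ♘ ♖


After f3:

♜ ♞ ♝ ♛ ♚ ♝ ♞ ♜
♟ ♟ ♟ ♟ ♟ ♟ · ♟
· · · · · · ♟ ·
· · · · · · · ·
· · · · · · · ·
· · · · · ♙ ♙ ·
♙ ♙ ♙ ♙ ♙ · · ♙
♖ ♘ ♗ ♕ ♔ ♗ ♘ ♖


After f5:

♜ ♞ ♝ ♛ ♚ ♝ ♞ ♜
♟ ♟ ♟ ♟ ♟ · · ♟
· · · · · · ♟ ·
· · · · · ♟ · ·
· · · · · · · ·
· · · · · ♙ ♙ ·
♙ ♙ ♙ ♙ ♙ · · ♙
♖ ♘ ♗ ♕ ♔ ♗ ♘ ♖


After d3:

♜ ♞ ♝ ♛ ♚ ♝ ♞ ♜
♟ ♟ ♟ ♟ ♟ · · ♟
· · · · · · ♟ ·
· · · · · ♟ · ·
· · · · · · · ·
· · · ♙ · ♙ ♙ ·
♙ ♙ ♙ · ♙ · · ♙
♖ ♘ ♗ ♕ ♔ ♗ ♘ ♖


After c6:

♜ ♞ ♝ ♛ ♚ ♝ ♞ ♜
♟ ♟ · ♟ ♟ · · ♟
· · ♟ · · · ♟ ·
· · · · · ♟ · ·
· · · · · · · ·
· · · ♙ · ♙ ♙ ·
♙ ♙ ♙ · ♙ · · ♙
♖ ♘ ♗ ♕ ♔ ♗ ♘ ♖


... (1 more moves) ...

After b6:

♜ ♞ ♝ ♛ ♚ ♝ ♞ ♜
♟ · · ♟ ♟ · · ♟
· ♟ ♟ · · · ♟ ·
· · · · · ♟ · ·
· · · · · · · ·
♘ · · ♙ · ♙ ♙ ·
♙ ♙ ♙ · ♙ · · ♙
♖ · ♗ ♕ ♔ ♗ ♘ ♖


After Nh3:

♜ ♞ ♝ ♛ ♚ ♝ ♞ ♜
♟ · · ♟ ♟ · · ♟
· ♟ ♟ · · · ♟ ·
· · · · · ♟ · ·
· · · · · · · ·
♘ · · ♙ · ♙ ♙ ♘
♙ ♙ ♙ · ♙ · · ♙
♖ · ♗ ♕ ♔ ♗ · ♖



  a b c d e f g h
  ─────────────────
8│♜ ♞ ♝ ♛ ♚ ♝ ♞ ♜│8
7│♟ · · ♟ ♟ · · ♟│7
6│· ♟ ♟ · · · ♟ ·│6
5│· · · · · ♟ · ·│5
4│· · · · · · · ·│4
3│♘ · · ♙ · ♙ ♙ ♘│3
2│♙ ♙ ♙ · ♙ · · ♙│2
1│♖ · ♗ ♕ ♔ ♗ · ♖│1
  ─────────────────
  a b c d e f g h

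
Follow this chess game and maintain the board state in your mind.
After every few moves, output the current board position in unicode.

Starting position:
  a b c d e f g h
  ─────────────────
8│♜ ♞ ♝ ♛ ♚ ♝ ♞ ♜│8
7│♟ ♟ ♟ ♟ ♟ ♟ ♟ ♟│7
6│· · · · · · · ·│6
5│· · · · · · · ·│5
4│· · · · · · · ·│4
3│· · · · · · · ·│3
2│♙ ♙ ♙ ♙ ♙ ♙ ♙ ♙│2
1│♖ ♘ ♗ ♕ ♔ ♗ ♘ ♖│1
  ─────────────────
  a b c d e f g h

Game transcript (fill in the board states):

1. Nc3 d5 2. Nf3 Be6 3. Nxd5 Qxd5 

  a b c d e f g h
  ─────────────────
8│♜ ♞ · · ♚ ♝ ♞ ♜│8
7│♟ ♟ ♟ · ♟ ♟ ♟ ♟│7
6│· · · · ♝ · · ·│6
5│· · · ♛ · · · ·│5
4│· · · · · · · ·│4
3│· · · · · ♘ · ·│3
2│♙ ♙ ♙ ♙ ♙ ♙ ♙ ♙│2
1│♖ · ♗ ♕ ♔ ♗ · ♖│1
  ─────────────────
  a b c d e f g h

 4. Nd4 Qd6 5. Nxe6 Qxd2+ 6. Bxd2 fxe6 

  a b c d e f g h
  ─────────────────
8│♜ ♞ · · ♚ ♝ ♞ ♜│8
7│♟ ♟ ♟ · ♟ · ♟ ♟│7
6│· · · · ♟ · · ·│6
5│· · · · · · · ·│5
4│· · · · · · · ·│4
3│· · · · · · · ·│3
2│♙ ♙ ♙ ♗ ♙ ♙ ♙ ♙│2
1│♖ · · ♕ ♔ ♗ · ♖│1
  ─────────────────
  a b c d e f g h

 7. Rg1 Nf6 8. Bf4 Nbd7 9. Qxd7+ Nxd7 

  a b c d e f g h
  ─────────────────
8│♜ · · · ♚ ♝ · ♜│8
7│♟ ♟ ♟ ♞ ♟ · ♟ ♟│7
6│· · · · ♟ · · ·│6
5│· · · · · · · ·│5
4│· · · · · ♗ · ·│4
3│· · · · · · · ·│3
2│♙ ♙ ♙ · ♙ ♙ ♙ ♙│2
1│♖ · · · ♔ ♗ ♖ ·│1
  ─────────────────
  a b c d e f g h

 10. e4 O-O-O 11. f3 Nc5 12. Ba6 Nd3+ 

  a b c d e f g h
  ─────────────────
8│· · ♚ ♜ · ♝ · ♜│8
7│♟ ♟ ♟ · ♟ · ♟ ♟│7
6│♗ · · · ♟ · · ·│6
5│· · · · · · · ·│5
4│· · · · ♙ ♗ · ·│4
3│· · · ♞ · ♙ · ·│3
2│♙ ♙ ♙ · · · ♙ ♙│2
1│♖ · · · ♔ · ♖ ·│1
  ─────────────────
  a b c d e f g h

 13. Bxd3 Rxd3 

  a b c d e f g h
  ─────────────────
8│· · ♚ · · ♝ · ♜│8
7│♟ ♟ ♟ · ♟ · ♟ ♟│7
6│· · · · ♟ · · ·│6
5│· · · · · · · ·│5
4│· · · · ♙ ♗ · ·│4
3│· · · ♜ · ♙ · ·│3
2│♙ ♙ ♙ · · · ♙ ♙│2
1│♖ · · · ♔ · ♖ ·│1
  ─────────────────
  a b c d e f g h


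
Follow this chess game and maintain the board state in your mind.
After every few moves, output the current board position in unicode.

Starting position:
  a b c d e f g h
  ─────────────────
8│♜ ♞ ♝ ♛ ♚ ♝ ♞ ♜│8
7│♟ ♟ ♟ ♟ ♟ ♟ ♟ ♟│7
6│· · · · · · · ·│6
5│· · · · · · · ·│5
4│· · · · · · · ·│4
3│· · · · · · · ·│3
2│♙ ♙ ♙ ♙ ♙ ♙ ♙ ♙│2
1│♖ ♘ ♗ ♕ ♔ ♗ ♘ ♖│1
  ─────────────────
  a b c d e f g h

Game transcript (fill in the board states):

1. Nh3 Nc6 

  a b c d e f g h
  ─────────────────
8│♜ · ♝ ♛ ♚ ♝ ♞ ♜│8
7│♟ ♟ ♟ ♟ ♟ ♟ ♟ ♟│7
6│· · ♞ · · · · ·│6
5│· · · · · · · ·│5
4│· · · · · · · ·│4
3│· · · · · · · ♘│3
2│♙ ♙ ♙ ♙ ♙ ♙ ♙ ♙│2
1│♖ ♘ ♗ ♕ ♔ ♗ · ♖│1
  ─────────────────
  a b c d e f g h

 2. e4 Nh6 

  a b c d e f g h
  ─────────────────
8│♜ · ♝ ♛ ♚ ♝ · ♜│8
7│♟ ♟ ♟ ♟ ♟ ♟ ♟ ♟│7
6│· · ♞ · · · · ♞│6
5│· · · · · · · ·│5
4│· · · · ♙ · · ·│4
3│· · · · · · · ♘│3
2│♙ ♙ ♙ ♙ · ♙ ♙ ♙│2
1│♖ ♘ ♗ ♕ ♔ ♗ · ♖│1
  ─────────────────
  a b c d e f g h

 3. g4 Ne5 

  a b c d e f g h
  ─────────────────
8│♜ · ♝ ♛ ♚ ♝ · ♜│8
7│♟ ♟ ♟ ♟ ♟ ♟ ♟ ♟│7
6│· · · · · · · ♞│6
5│· · · · ♞ · · ·│5
4│· · · · ♙ · ♙ ·│4
3│· · · · · · · ♘│3
2│♙ ♙ ♙ ♙ · ♙ · ♙│2
1│♖ ♘ ♗ ♕ ♔ ♗ · ♖│1
  ─────────────────
  a b c d e f g h

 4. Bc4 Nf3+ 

  a b c d e f g h
  ─────────────────
8│♜ · ♝ ♛ ♚ ♝ · ♜│8
7│♟ ♟ ♟ ♟ ♟ ♟ ♟ ♟│7
6│· · · · · · · ♞│6
5│· · · · · · · ·│5
4│· · ♗ · ♙ · ♙ ·│4
3│· · · · · ♞ · ♘│3
2│♙ ♙ ♙ ♙ · ♙ · ♙│2
1│♖ ♘ ♗ ♕ ♔ · · ♖│1
  ─────────────────
  a b c d e f g h

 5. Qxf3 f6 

  a b c d e f g h
  ─────────────────
8│♜ · ♝ ♛ ♚ ♝ · ♜│8
7│♟ ♟ ♟ ♟ ♟ · ♟ ♟│7
6│· · · · · ♟ · ♞│6
5│· · · · · · · ·│5
4│· · ♗ · ♙ · ♙ ·│4
3│· · · · · ♕ · ♘│3
2│♙ ♙ ♙ ♙ · ♙ · ♙│2
1│♖ ♘ ♗ · ♔ · · ♖│1
  ─────────────────
  a b c d e f g h



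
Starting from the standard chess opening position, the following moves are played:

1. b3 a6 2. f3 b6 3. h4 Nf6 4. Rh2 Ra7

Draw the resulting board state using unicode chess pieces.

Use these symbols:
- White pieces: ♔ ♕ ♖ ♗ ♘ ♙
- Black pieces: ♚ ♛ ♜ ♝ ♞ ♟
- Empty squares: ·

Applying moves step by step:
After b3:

♜ ♞ ♝ ♛ ♚ ♝ ♞ ♜
♟ ♟ ♟ ♟ ♟ ♟ ♟ ♟
· · · · · · · ·
· · · · · · · ·
· · · · · · · ·
· ♙ · · · · · ·
♙ · ♙ ♙ ♙ ♙ ♙ ♙
♖ ♘ ♗ ♕ ♔ ♗ ♘ ♖


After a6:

♜ ♞ ♝ ♛ ♚ ♝ ♞ ♜
· ♟ ♟ ♟ ♟ ♟ ♟ ♟
♟ · · · · · · ·
· · · · · · · ·
· · · · · · · ·
· ♙ · · · · · ·
♙ · ♙ ♙ ♙ ♙ ♙ ♙
♖ ♘ ♗ ♕ ♔ ♗ ♘ ♖


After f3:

♜ ♞ ♝ ♛ ♚ ♝ ♞ ♜
· ♟ ♟ ♟ ♟ ♟ ♟ ♟
♟ · · · · · · ·
· · · · · · · ·
· · · · · · · ·
· ♙ · · · ♙ · ·
♙ · ♙ ♙ ♙ · ♙ ♙
♖ ♘ ♗ ♕ ♔ ♗ ♘ ♖


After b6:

♜ ♞ ♝ ♛ ♚ ♝ ♞ ♜
· · ♟ ♟ ♟ ♟ ♟ ♟
♟ ♟ · · · · · ·
· · · · · · · ·
· · · · · · · ·
· ♙ · · · ♙ · ·
♙ · ♙ ♙ ♙ · ♙ ♙
♖ ♘ ♗ ♕ ♔ ♗ ♘ ♖


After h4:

♜ ♞ ♝ ♛ ♚ ♝ ♞ ♜
· · ♟ ♟ ♟ ♟ ♟ ♟
♟ ♟ · · · · · ·
· · · · · · · ·
· · · · · · · ♙
· ♙ · · · ♙ · ·
♙ · ♙ ♙ ♙ · ♙ ·
♖ ♘ ♗ ♕ ♔ ♗ ♘ ♖


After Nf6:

♜ ♞ ♝ ♛ ♚ ♝ · ♜
· · ♟ ♟ ♟ ♟ ♟ ♟
♟ ♟ · · · ♞ · ·
· · · · · · · ·
· · · · · · · ♙
· ♙ · · · ♙ · ·
♙ · ♙ ♙ ♙ · ♙ ·
♖ ♘ ♗ ♕ ♔ ♗ ♘ ♖


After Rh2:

♜ ♞ ♝ ♛ ♚ ♝ · ♜
· · ♟ ♟ ♟ ♟ ♟ ♟
♟ ♟ · · · ♞ · ·
· · · · · · · ·
· · · · · · · ♙
· ♙ · · · ♙ · ·
♙ · ♙ ♙ ♙ · ♙ ♖
♖ ♘ ♗ ♕ ♔ ♗ ♘ ·


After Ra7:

· ♞ ♝ ♛ ♚ ♝ · ♜
♜ · ♟ ♟ ♟ ♟ ♟ ♟
♟ ♟ · · · ♞ · ·
· · · · · · · ·
· · · · · · · ♙
· ♙ · · · ♙ · ·
♙ · ♙ ♙ ♙ · ♙ ♖
♖ ♘ ♗ ♕ ♔ ♗ ♘ ·



  a b c d e f g h
  ─────────────────
8│· ♞ ♝ ♛ ♚ ♝ · ♜│8
7│♜ · ♟ ♟ ♟ ♟ ♟ ♟│7
6│♟ ♟ · · · ♞ · ·│6
5│· · · · · · · ·│5
4│· · · · · · · ♙│4
3│· ♙ · · · ♙ · ·│3
2│♙ · ♙ ♙ ♙ · ♙ ♖│2
1│♖ ♘ ♗ ♕ ♔ ♗ ♘ ·│1
  ─────────────────
  a b c d e f g h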